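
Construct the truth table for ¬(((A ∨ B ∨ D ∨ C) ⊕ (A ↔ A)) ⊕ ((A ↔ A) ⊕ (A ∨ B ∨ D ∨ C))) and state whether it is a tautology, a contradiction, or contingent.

tautology

A | B | C | D || (A ∨ B ∨ D ∨ C) | (A ↔ A) | ((A ∨ B ∨ D ∨ C) ⊕ (A ↔ A)) | ((A ↔ A) ⊕ (A ∨ B ∨ D ∨ C)) | φ
1 | 1 | 1 | 1 ||        1        |    1    |              0              |              0              | 1
1 | 1 | 1 | 0 ||        1        |    1    |              0              |              0              | 1
1 | 1 | 0 | 1 ||        1        |    1    |              0              |              0              | 1
1 | 1 | 0 | 0 ||        1        |    1    |              0              |              0              | 1
1 | 0 | 1 | 1 ||        1        |    1    |              0              |              0              | 1
1 | 0 | 1 | 0 ||        1        |    1    |              0              |              0              | 1
1 | 0 | 0 | 1 ||        1        |    1    |              0              |              0              | 1
1 | 0 | 0 | 0 ||        1        |    1    |              0              |              0              | 1
0 | 1 | 1 | 1 ||        1        |    1    |              0              |              0              | 1
0 | 1 | 1 | 0 ||        1        |    1    |              0              |              0              | 1
0 | 1 | 0 | 1 ||        1        |    1    |              0              |              0              | 1
0 | 1 | 0 | 0 ||        1        |    1    |              0              |              0              | 1
0 | 0 | 1 | 1 ||        1        |    1    |              0              |              0              | 1
0 | 0 | 1 | 0 ||        1        |    1    |              0              |              0              | 1
0 | 0 | 0 | 1 ||        1        |    1    |              0              |              0              | 1
0 | 0 | 0 | 0 ||        0        |    1    |              1              |              1              | 1
Every row is 1, so the formula is a tautology.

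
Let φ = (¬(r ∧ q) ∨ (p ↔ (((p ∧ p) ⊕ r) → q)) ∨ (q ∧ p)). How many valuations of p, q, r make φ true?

7

p | q | r | (r ∧ q) | ¬(r ∧ q) | (p ∧ p) | ((p ∧ p) ⊕ r) | (((p ∧ p) ⊕ r) → q) | (p ↔ (((p ∧ p) ⊕ r) → q)) | (q ∧ p) | φ
- | - | - | ------- | -------- | ------- | ------------- | ------------------- | ------------------------- | ------- | -
T | T | T |    T    |    F     |    T    |       F       |          T          |             T             |    T    | T
T | T | F |    F    |    T     |    T    |       T       |          T          |             T             |    T    | T
T | F | T |    F    |    T     |    T    |       F       |          T          |             T             |    F    | T
T | F | F |    F    |    T     |    T    |       T       |          F          |             F             |    F    | T
F | T | T |    T    |    F     |    F    |       T       |          T          |             F             |    F    | F
F | T | F |    F    |    T     |    F    |       F       |          T          |             F             |    F    | T
F | F | T |    F    |    T     |    F    |       T       |          F          |             T             |    F    | T
F | F | F |    F    |    T     |    F    |       F       |          T          |             F             |    F    | T
The formula is true on 7 of the 8 rows.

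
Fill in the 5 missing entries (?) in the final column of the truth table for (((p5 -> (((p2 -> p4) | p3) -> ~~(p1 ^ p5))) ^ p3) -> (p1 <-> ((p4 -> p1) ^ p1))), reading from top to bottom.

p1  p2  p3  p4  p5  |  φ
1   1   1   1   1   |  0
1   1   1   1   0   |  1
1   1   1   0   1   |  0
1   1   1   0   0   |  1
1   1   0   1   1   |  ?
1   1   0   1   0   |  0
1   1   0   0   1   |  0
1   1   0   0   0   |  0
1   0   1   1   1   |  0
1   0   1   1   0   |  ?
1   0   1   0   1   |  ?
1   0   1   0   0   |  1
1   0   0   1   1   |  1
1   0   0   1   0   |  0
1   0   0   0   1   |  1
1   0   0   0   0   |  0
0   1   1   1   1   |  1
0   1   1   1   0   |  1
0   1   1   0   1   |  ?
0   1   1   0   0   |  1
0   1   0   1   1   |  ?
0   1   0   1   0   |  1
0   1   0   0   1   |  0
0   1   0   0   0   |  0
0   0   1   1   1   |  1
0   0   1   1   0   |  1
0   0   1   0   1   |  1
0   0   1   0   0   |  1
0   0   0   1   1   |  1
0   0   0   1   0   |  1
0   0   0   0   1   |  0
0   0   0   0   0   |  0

1, 1, 0, 1, 1

Row p1=1, p2=1, p3=0, p4=1, p5=1: ((p5 -> (((p2 -> p4) | p3) -> ~~(p1 ^ p5))) ^ p3) = 0, (p1 <-> ((p4 -> p1) ^ p1)) = 0, so the formula = 1.
Row p1=1, p2=0, p3=1, p4=1, p5=0: ((p5 -> (((p2 -> p4) | p3) -> ~~(p1 ^ p5))) ^ p3) = 0, (p1 <-> ((p4 -> p1) ^ p1)) = 0, so the formula = 1.
Row p1=1, p2=0, p3=1, p4=0, p5=1: ((p5 -> (((p2 -> p4) | p3) -> ~~(p1 ^ p5))) ^ p3) = 1, (p1 <-> ((p4 -> p1) ^ p1)) = 0, so the formula = 0.
Row p1=0, p2=1, p3=1, p4=0, p5=1: ((p5 -> (((p2 -> p4) | p3) -> ~~(p1 ^ p5))) ^ p3) = 0, (p1 <-> ((p4 -> p1) ^ p1)) = 0, so the formula = 1.
Row p1=0, p2=1, p3=0, p4=1, p5=1: ((p5 -> (((p2 -> p4) | p3) -> ~~(p1 ^ p5))) ^ p3) = 1, (p1 <-> ((p4 -> p1) ^ p1)) = 1, so the formula = 1.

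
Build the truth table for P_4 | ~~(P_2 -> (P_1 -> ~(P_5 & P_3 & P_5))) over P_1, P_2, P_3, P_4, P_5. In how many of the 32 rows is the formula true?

31

P_1  P_2  P_3  P_4  P_5  |  φ
 T    T    T    T    T   |  T
 T    T    T    T    F   |  T
 T    T    T    F    T   |  F
 T    T    T    F    F   |  T
 T    T    F    T    T   |  T
 T    T    F    T    F   |  T
 T    T    F    F    T   |  T
 T    T    F    F    F   |  T
 T    F    T    T    T   |  T
 T    F    T    T    F   |  T
 T    F    T    F    T   |  T
 T    F    T    F    F   |  T
 T    F    F    T    T   |  T
 T    F    F    T    F   |  T
 T    F    F    F    T   |  T
 T    F    F    F    F   |  T
 F    T    T    T    T   |  T
 F    T    T    T    F   |  T
 F    T    T    F    T   |  T
 F    T    T    F    F   |  T
 F    T    F    T    T   |  T
 F    T    F    T    F   |  T
 F    T    F    F    T   |  T
 F    T    F    F    F   |  T
 F    F    T    T    T   |  T
 F    F    T    T    F   |  T
 F    F    T    F    T   |  T
 F    F    T    F    F   |  T
 F    F    F    T    T   |  T
 F    F    F    T    F   |  T
 F    F    F    F    T   |  T
 F    F    F    F    F   |  T
The formula is true on 31 of the 32 rows.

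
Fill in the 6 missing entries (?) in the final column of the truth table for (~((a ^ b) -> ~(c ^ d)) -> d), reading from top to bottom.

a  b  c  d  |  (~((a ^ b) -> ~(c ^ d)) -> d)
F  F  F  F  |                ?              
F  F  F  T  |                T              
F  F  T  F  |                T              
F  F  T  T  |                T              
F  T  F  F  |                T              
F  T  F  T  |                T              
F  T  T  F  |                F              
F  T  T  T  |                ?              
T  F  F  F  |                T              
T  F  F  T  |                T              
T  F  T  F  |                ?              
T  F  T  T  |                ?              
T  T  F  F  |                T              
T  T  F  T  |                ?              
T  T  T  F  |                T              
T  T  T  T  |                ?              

Row a=F, b=F, c=F, d=F: ~((a ^ b) -> ~(c ^ d)) = F, so (~((a ^ b) -> ~(c ^ d)) -> d) = T.
Row a=F, b=T, c=T, d=T: ~((a ^ b) -> ~(c ^ d)) = F, so (~((a ^ b) -> ~(c ^ d)) -> d) = T.
Row a=T, b=F, c=T, d=F: ~((a ^ b) -> ~(c ^ d)) = T, so (~((a ^ b) -> ~(c ^ d)) -> d) = F.
Row a=T, b=F, c=T, d=T: ~((a ^ b) -> ~(c ^ d)) = F, so (~((a ^ b) -> ~(c ^ d)) -> d) = T.
Row a=T, b=T, c=F, d=T: ~((a ^ b) -> ~(c ^ d)) = F, so (~((a ^ b) -> ~(c ^ d)) -> d) = T.
Row a=T, b=T, c=T, d=T: ~((a ^ b) -> ~(c ^ d)) = F, so (~((a ^ b) -> ~(c ^ d)) -> d) = T.

T, T, F, T, T, T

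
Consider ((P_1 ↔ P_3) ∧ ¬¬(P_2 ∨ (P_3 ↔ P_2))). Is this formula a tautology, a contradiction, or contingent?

P_1 | P_2 | P_3 || (P_1 ↔ P_3) | (P_3 ↔ P_2) | (P_2 ∨ (P_3 ↔ P_2)) | ¬(P_2 ∨ (P_3 ↔ P_2)) | ¬¬(P_2 ∨ (P_3 ↔ P_2)) | φ
 1  |  1  |  1  ||      1      |      1      |          1          |          0           |           1           | 1
 1  |  1  |  0  ||      0      |      0      |          1          |          0           |           1           | 0
 1  |  0  |  1  ||      1      |      0      |          0          |          1           |           0           | 0
 1  |  0  |  0  ||      0      |      1      |          1          |          0           |           1           | 0
 0  |  1  |  1  ||      0      |      1      |          1          |          0           |           1           | 0
 0  |  1  |  0  ||      1      |      0      |          1          |          0           |           1           | 1
 0  |  0  |  1  ||      0      |      0      |          0          |          1           |           0           | 0
 0  |  0  |  0  ||      1      |      1      |          1          |          0           |           1           | 1
3 of 8 rows are 1, so the formula is contingent.

contingent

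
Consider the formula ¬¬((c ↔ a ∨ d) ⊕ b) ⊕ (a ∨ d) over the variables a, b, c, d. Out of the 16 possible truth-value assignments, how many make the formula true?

8

a | b | c | d || (¬¬((c ↔ (a ∨ d)) ⊕ b) ⊕ (a ∨ d))
F | F | F | F ||                 T                
F | F | F | T ||                 T                
F | F | T | F ||                 F                
F | F | T | T ||                 F                
F | T | F | F ||                 F                
F | T | F | T ||                 F                
F | T | T | F ||                 T                
F | T | T | T ||                 T                
T | F | F | F ||                 T                
T | F | F | T ||                 T                
T | F | T | F ||                 F                
T | F | T | T ||                 F                
T | T | F | F ||                 F                
T | T | F | T ||                 F                
T | T | T | F ||                 T                
T | T | T | T ||                 T                
The formula is true on 8 of the 16 rows.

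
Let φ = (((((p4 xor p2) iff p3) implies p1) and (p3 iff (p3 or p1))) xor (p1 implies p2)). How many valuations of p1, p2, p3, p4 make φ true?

8

p1  p2  p3  p4  |  (p4 xor p2)  ((p4 xor p2) iff p3)  (p3 or p1)  (p3 iff (p3 or p1))  (p1 implies p2)  φ
0   0   0   0   |       0                1                0                1                  1         1
0   0   0   1   |       1                0                0                1                  1         0
0   0   1   0   |       0                0                1                1                  1         0
0   0   1   1   |       1                1                1                1                  1         1
0   1   0   0   |       1                0                0                1                  1         0
0   1   0   1   |       0                1                0                1                  1         1
0   1   1   0   |       1                1                1                1                  1         1
0   1   1   1   |       0                0                1                1                  1         0
1   0   0   0   |       0                1                1                0                  0         0
1   0   0   1   |       1                0                1                0                  0         0
1   0   1   0   |       0                0                1                1                  0         1
1   0   1   1   |       1                1                1                1                  0         1
1   1   0   0   |       1                0                1                0                  1         1
1   1   0   1   |       0                1                1                0                  1         1
1   1   1   0   |       1                1                1                1                  1         0
1   1   1   1   |       0                0                1                1                  1         0
The formula is true on 8 of the 16 rows.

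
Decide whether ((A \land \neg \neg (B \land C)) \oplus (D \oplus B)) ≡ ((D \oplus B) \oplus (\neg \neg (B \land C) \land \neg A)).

not equivalent

A | B | C | D || φ | ψ
0 | 0 | 0 | 0 || 0 | 0
0 | 0 | 0 | 1 || 1 | 1
0 | 0 | 1 | 0 || 0 | 0
0 | 0 | 1 | 1 || 1 | 1
0 | 1 | 0 | 0 || 1 | 1
0 | 1 | 0 | 1 || 0 | 0
0 | 1 | 1 | 0 || 1 | 0
0 | 1 | 1 | 1 || 0 | 1
1 | 0 | 0 | 0 || 0 | 0
1 | 0 | 0 | 1 || 1 | 1
1 | 0 | 1 | 0 || 0 | 0
1 | 0 | 1 | 1 || 1 | 1
1 | 1 | 0 | 0 || 1 | 1
1 | 1 | 0 | 1 || 0 | 0
1 | 1 | 1 | 0 || 0 | 1
1 | 1 | 1 | 1 || 1 | 0
The columns differ at A=0, B=1, C=1, D=0 (φ=1, ψ=0), so they are not equivalent.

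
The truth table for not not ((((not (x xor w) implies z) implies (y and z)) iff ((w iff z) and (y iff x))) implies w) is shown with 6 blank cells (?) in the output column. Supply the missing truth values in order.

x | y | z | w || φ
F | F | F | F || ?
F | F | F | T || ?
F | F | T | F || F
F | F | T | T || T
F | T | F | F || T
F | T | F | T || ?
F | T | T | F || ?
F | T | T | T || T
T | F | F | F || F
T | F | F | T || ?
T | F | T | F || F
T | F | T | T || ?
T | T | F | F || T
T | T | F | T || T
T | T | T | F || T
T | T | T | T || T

F, T, T, T, T, T

Row x=F, y=F, z=F, w=F: ((((not (x xor w) implies z) implies (y and z)) iff ((w iff z) and (y iff x))) implies w) = F, not ((((not (x xor w) implies z) implies (y and z)) iff ((w iff z) and (y iff x))) implies w) = T, so the formula = F.
Row x=F, y=F, z=F, w=T: ((((not (x xor w) implies z) implies (y and z)) iff ((w iff z) and (y iff x))) implies w) = T, not ((((not (x xor w) implies z) implies (y and z)) iff ((w iff z) and (y iff x))) implies w) = F, so the formula = T.
Row x=F, y=T, z=F, w=T: ((((not (x xor w) implies z) implies (y and z)) iff ((w iff z) and (y iff x))) implies w) = T, not ((((not (x xor w) implies z) implies (y and z)) iff ((w iff z) and (y iff x))) implies w) = F, so the formula = T.
Row x=F, y=T, z=T, w=F: ((((not (x xor w) implies z) implies (y and z)) iff ((w iff z) and (y iff x))) implies w) = T, not ((((not (x xor w) implies z) implies (y and z)) iff ((w iff z) and (y iff x))) implies w) = F, so the formula = T.
Row x=T, y=F, z=F, w=T: ((((not (x xor w) implies z) implies (y and z)) iff ((w iff z) and (y iff x))) implies w) = T, not ((((not (x xor w) implies z) implies (y and z)) iff ((w iff z) and (y iff x))) implies w) = F, so the formula = T.
Row x=T, y=F, z=T, w=T: ((((not (x xor w) implies z) implies (y and z)) iff ((w iff z) and (y iff x))) implies w) = T, not ((((not (x xor w) implies z) implies (y and z)) iff ((w iff z) and (y iff x))) implies w) = F, so the formula = T.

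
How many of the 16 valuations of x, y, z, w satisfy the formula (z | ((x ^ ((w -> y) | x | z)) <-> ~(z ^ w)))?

13

  x      y      z      w       (w -> y)  ((w -> y) | x | z)  (x ^ ((w -> y) | x | z))  (z ^ w)  ~(z ^ w)    φ  
 True   True   True   True       True           True                  False             False     True     True
 True   True   True  False       True           True                  False              True    False     True
 True   True  False   True       True           True                  False              True    False     True
 True   True  False  False       True           True                  False             False     True    False
 True  False   True   True      False           True                  False             False     True     True
 True  False   True  False       True           True                  False              True    False     True
 True  False  False   True      False           True                  False              True    False     True
 True  False  False  False       True           True                  False             False     True    False
False   True   True   True       True           True                   True             False     True     True
False   True   True  False       True           True                   True              True    False     True
False   True  False   True       True           True                   True              True    False    False
False   True  False  False       True           True                   True             False     True     True
False  False   True   True      False           True                   True             False     True     True
False  False   True  False       True           True                   True              True    False     True
False  False  False   True      False          False                  False              True    False     True
False  False  False  False       True           True                   True             False     True     True
The formula is true on 13 of the 16 rows.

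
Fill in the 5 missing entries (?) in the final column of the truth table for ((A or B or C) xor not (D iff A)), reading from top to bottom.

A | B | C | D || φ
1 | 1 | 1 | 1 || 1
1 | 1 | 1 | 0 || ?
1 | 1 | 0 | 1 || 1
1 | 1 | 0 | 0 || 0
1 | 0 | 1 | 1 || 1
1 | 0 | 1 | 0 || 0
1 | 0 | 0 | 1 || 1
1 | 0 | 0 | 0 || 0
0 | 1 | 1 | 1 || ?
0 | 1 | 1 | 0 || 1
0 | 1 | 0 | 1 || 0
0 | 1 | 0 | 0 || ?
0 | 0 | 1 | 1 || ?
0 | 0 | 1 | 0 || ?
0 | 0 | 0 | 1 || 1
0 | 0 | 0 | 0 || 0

Row A=1, B=1, C=1, D=0: (A or B or C) = 1, not (D iff A) = 1, so the formula = 0.
Row A=0, B=1, C=1, D=1: (A or B or C) = 1, not (D iff A) = 1, so the formula = 0.
Row A=0, B=1, C=0, D=0: (A or B or C) = 1, not (D iff A) = 0, so the formula = 1.
Row A=0, B=0, C=1, D=1: (A or B or C) = 1, not (D iff A) = 1, so the formula = 0.
Row A=0, B=0, C=1, D=0: (A or B or C) = 1, not (D iff A) = 0, so the formula = 1.

0, 0, 1, 0, 1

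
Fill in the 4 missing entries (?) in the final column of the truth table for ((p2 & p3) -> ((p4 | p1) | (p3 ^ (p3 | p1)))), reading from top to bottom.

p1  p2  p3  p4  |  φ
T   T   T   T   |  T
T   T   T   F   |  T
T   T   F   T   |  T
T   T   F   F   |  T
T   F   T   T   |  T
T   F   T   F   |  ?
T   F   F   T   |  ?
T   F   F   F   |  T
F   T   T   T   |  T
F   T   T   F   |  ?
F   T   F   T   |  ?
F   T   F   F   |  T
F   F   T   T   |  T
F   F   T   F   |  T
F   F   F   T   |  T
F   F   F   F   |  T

Row p1=T, p2=F, p3=T, p4=F: (p2 & p3) = F, ((p4 | p1) | (p3 ^ (p3 | p1))) = T, so the formula = T.
Row p1=T, p2=F, p3=F, p4=T: (p2 & p3) = F, ((p4 | p1) | (p3 ^ (p3 | p1))) = T, so the formula = T.
Row p1=F, p2=T, p3=T, p4=F: (p2 & p3) = T, ((p4 | p1) | (p3 ^ (p3 | p1))) = F, so the formula = F.
Row p1=F, p2=T, p3=F, p4=T: (p2 & p3) = F, ((p4 | p1) | (p3 ^ (p3 | p1))) = T, so the formula = T.

T, T, F, T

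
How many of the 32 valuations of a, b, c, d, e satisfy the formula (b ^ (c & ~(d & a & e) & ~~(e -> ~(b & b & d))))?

a | b | c | d | e || φ
F | F | F | F | F || F
F | F | F | F | T || F
F | F | F | T | F || F
F | F | F | T | T || F
F | F | T | F | F || T
F | F | T | F | T || T
F | F | T | T | F || T
F | F | T | T | T || T
F | T | F | F | F || T
F | T | F | F | T || T
F | T | F | T | F || T
F | T | F | T | T || T
F | T | T | F | F || F
F | T | T | F | T || F
F | T | T | T | F || F
F | T | T | T | T || T
T | F | F | F | F || F
T | F | F | F | T || F
T | F | F | T | F || F
T | F | F | T | T || F
T | F | T | F | F || T
T | F | T | F | T || T
T | F | T | T | F || T
T | F | T | T | T || F
T | T | F | F | F || T
T | T | F | F | T || T
T | T | F | T | F || T
T | T | F | T | T || T
T | T | T | F | F || F
T | T | T | F | T || F
T | T | T | T | F || F
T | T | T | T | T || T
The formula is true on 17 of the 32 rows.

17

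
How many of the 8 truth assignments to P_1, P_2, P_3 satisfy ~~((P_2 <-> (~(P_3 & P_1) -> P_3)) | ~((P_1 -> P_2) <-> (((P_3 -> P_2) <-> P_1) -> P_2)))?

6

P_1  P_2  P_3  |  (P_3 & P_1)  ~(P_3 & P_1)  (~(P_3 & P_1) -> P_3)  (P_1 -> P_2)  (P_3 -> P_2)  ((P_3 -> P_2) <-> P_1)  φ
 1    1    1   |       1            0                  1                 1             1                  1             1
 1    1    0   |       0            1                  0                 1             1                  1             0
 1    0    1   |       1            0                  1                 0             0                  0             1
 1    0    0   |       0            1                  0                 0             1                  1             1
 0    1    1   |       0            1                  1                 1             1                  0             1
 0    1    0   |       0            1                  0                 1             1                  0             0
 0    0    1   |       0            1                  1                 1             0                  1             1
 0    0    0   |       0            1                  0                 1             1                  0             1
The formula is true on 6 of the 8 rows.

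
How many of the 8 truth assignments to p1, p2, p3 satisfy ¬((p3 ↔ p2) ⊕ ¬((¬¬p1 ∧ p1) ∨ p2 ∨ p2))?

p1 | p2 | p3 | (p3 ↔ p2) | ¬p1 | ¬¬p1 | (¬¬p1 ∧ p1) | ((¬¬p1 ∧ p1) ∨ p2 ∨ p2) | ¬((¬¬p1 ∧ p1) ∨ p2 ∨ p2) | φ
-- | -- | -- | --------- | --- | ---- | ----------- | ----------------------- | ------------------------ | -
F  | F  | F  |     T     |  T  |  F   |      F      |            F            |            T             | T
F  | F  | T  |     F     |  T  |  F   |      F      |            F            |            T             | F
F  | T  | F  |     F     |  T  |  F   |      F      |            T            |            F             | T
F  | T  | T  |     T     |  T  |  F   |      F      |            T            |            F             | F
T  | F  | F  |     T     |  F  |  T   |      T      |            T            |            F             | F
T  | F  | T  |     F     |  F  |  T   |      T      |            T            |            F             | T
T  | T  | F  |     F     |  F  |  T   |      T      |            T            |            F             | T
T  | T  | T  |     T     |  F  |  T   |      T      |            T            |            F             | F
The formula is true on 4 of the 8 rows.

4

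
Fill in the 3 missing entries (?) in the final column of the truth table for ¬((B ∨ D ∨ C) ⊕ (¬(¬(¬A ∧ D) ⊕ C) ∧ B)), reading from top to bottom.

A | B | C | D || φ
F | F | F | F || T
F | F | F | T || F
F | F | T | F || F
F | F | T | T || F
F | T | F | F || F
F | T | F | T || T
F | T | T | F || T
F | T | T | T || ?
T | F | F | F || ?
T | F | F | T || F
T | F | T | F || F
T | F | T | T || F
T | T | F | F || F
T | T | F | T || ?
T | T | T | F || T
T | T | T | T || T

Row A=F, B=T, C=T, D=T: (B ∨ D ∨ C) = T, (¬(¬(¬A ∧ D) ⊕ C) ∧ B) = F, ((B ∨ D ∨ C) ⊕ (¬(¬(¬A ∧ D) ⊕ C) ∧ B)) = T, so the formula = F.
Row A=T, B=F, C=F, D=F: (B ∨ D ∨ C) = F, (¬(¬(¬A ∧ D) ⊕ C) ∧ B) = F, ((B ∨ D ∨ C) ⊕ (¬(¬(¬A ∧ D) ⊕ C) ∧ B)) = F, so the formula = T.
Row A=T, B=T, C=F, D=T: (B ∨ D ∨ C) = T, (¬(¬(¬A ∧ D) ⊕ C) ∧ B) = F, ((B ∨ D ∨ C) ⊕ (¬(¬(¬A ∧ D) ⊕ C) ∧ B)) = T, so the formula = F.

F, T, F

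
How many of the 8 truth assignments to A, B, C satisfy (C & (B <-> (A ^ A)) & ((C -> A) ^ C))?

1

A | B | C | φ
- | - | - | -
T | T | T | F
T | T | F | F
T | F | T | F
T | F | F | F
F | T | T | F
F | T | F | F
F | F | T | T
F | F | F | F
The formula is true on 1 of the 8 rows.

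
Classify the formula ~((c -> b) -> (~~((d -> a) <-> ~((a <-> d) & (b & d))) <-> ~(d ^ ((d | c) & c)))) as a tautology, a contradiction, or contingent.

contingent

  a      b      c      d    |    φ  
False  False  False  False  |  False
False  False  False   True  |  False
False  False   True  False  |  False
False  False   True   True  |  False
False   True  False  False  |  False
False   True  False   True  |  False
False   True   True  False  |   True
False   True   True   True  |   True
 True  False  False  False  |  False
 True  False  False   True  |   True
 True  False   True  False  |  False
 True  False   True   True  |  False
 True   True  False  False  |  False
 True   True  False   True  |  False
 True   True   True  False  |   True
 True   True   True   True  |   True
5 of 16 rows are True, so the formula is contingent.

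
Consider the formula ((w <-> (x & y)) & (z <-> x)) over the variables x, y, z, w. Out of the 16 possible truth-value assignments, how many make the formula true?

x | y | z | w || ((w <-> (x & y)) & (z <-> x))
1 | 1 | 1 | 1 ||               1              
1 | 1 | 1 | 0 ||               0              
1 | 1 | 0 | 1 ||               0              
1 | 1 | 0 | 0 ||               0              
1 | 0 | 1 | 1 ||               0              
1 | 0 | 1 | 0 ||               1              
1 | 0 | 0 | 1 ||               0              
1 | 0 | 0 | 0 ||               0              
0 | 1 | 1 | 1 ||               0              
0 | 1 | 1 | 0 ||               0              
0 | 1 | 0 | 1 ||               0              
0 | 1 | 0 | 0 ||               1              
0 | 0 | 1 | 1 ||               0              
0 | 0 | 1 | 0 ||               0              
0 | 0 | 0 | 1 ||               0              
0 | 0 | 0 | 0 ||               1              
The formula is true on 4 of the 16 rows.

4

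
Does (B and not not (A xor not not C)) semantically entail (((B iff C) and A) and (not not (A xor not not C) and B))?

A  B  C  |  φ  ψ
F  F  F  |  F  F
F  F  T  |  F  F
F  T  F  |  F  F
F  T  T  |  T  F
T  F  F  |  F  F
T  F  T  |  F  F
T  T  F  |  T  F
T  T  T  |  F  F
At A=F, B=T, C=T we have φ true but ψ false, so φ does not entail ψ.

no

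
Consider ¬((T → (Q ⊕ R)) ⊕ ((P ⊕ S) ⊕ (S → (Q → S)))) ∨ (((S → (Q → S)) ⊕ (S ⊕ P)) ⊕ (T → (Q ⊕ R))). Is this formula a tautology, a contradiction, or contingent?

tautology

P | Q | R | S | T || φ
1 | 1 | 1 | 1 | 1 || 1
1 | 1 | 1 | 1 | 0 || 1
1 | 1 | 1 | 0 | 1 || 1
1 | 1 | 1 | 0 | 0 || 1
1 | 1 | 0 | 1 | 1 || 1
1 | 1 | 0 | 1 | 0 || 1
1 | 1 | 0 | 0 | 1 || 1
1 | 1 | 0 | 0 | 0 || 1
1 | 0 | 1 | 1 | 1 || 1
1 | 0 | 1 | 1 | 0 || 1
1 | 0 | 1 | 0 | 1 || 1
1 | 0 | 1 | 0 | 0 || 1
1 | 0 | 0 | 1 | 1 || 1
1 | 0 | 0 | 1 | 0 || 1
1 | 0 | 0 | 0 | 1 || 1
1 | 0 | 0 | 0 | 0 || 1
0 | 1 | 1 | 1 | 1 || 1
0 | 1 | 1 | 1 | 0 || 1
0 | 1 | 1 | 0 | 1 || 1
0 | 1 | 1 | 0 | 0 || 1
0 | 1 | 0 | 1 | 1 || 1
0 | 1 | 0 | 1 | 0 || 1
0 | 1 | 0 | 0 | 1 || 1
0 | 1 | 0 | 0 | 0 || 1
0 | 0 | 1 | 1 | 1 || 1
0 | 0 | 1 | 1 | 0 || 1
0 | 0 | 1 | 0 | 1 || 1
0 | 0 | 1 | 0 | 0 || 1
0 | 0 | 0 | 1 | 1 || 1
0 | 0 | 0 | 1 | 0 || 1
0 | 0 | 0 | 0 | 1 || 1
0 | 0 | 0 | 0 | 0 || 1
Every row is 1, so the formula is a tautology.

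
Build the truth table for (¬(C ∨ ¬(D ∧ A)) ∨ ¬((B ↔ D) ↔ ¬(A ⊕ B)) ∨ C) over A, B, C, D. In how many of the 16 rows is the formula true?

14

A  B  C  D  |  φ
1  1  1  1  |  1
1  1  1  0  |  1
1  1  0  1  |  1
1  1  0  0  |  1
1  0  1  1  |  1
1  0  1  0  |  1
1  0  0  1  |  1
1  0  0  0  |  1
0  1  1  1  |  1
0  1  1  0  |  1
0  1  0  1  |  1
0  1  0  0  |  0
0  0  1  1  |  1
0  0  1  0  |  1
0  0  0  1  |  1
0  0  0  0  |  0
The formula is true on 14 of the 16 rows.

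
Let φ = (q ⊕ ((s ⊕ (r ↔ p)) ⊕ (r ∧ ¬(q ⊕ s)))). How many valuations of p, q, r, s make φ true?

8

p | q | r | s || (r ↔ p) | (s ⊕ (r ↔ p)) | (q ⊕ s) | ¬(q ⊕ s) | (r ∧ ¬(q ⊕ s)) | φ
0 | 0 | 0 | 0 ||    1    |       1       |    0    |    1     |       0        | 1
0 | 0 | 0 | 1 ||    1    |       0       |    1    |    0     |       0        | 0
0 | 0 | 1 | 0 ||    0    |       0       |    0    |    1     |       1        | 1
0 | 0 | 1 | 1 ||    0    |       1       |    1    |    0     |       0        | 1
0 | 1 | 0 | 0 ||    1    |       1       |    1    |    0     |       0        | 0
0 | 1 | 0 | 1 ||    1    |       0       |    0    |    1     |       0        | 1
0 | 1 | 1 | 0 ||    0    |       0       |    1    |    0     |       0        | 1
0 | 1 | 1 | 1 ||    0    |       1       |    0    |    1     |       1        | 1
1 | 0 | 0 | 0 ||    0    |       0       |    0    |    1     |       0        | 0
1 | 0 | 0 | 1 ||    0    |       1       |    1    |    0     |       0        | 1
1 | 0 | 1 | 0 ||    1    |       1       |    0    |    1     |       1        | 0
1 | 0 | 1 | 1 ||    1    |       0       |    1    |    0     |       0        | 0
1 | 1 | 0 | 0 ||    0    |       0       |    1    |    0     |       0        | 1
1 | 1 | 0 | 1 ||    0    |       1       |    0    |    1     |       0        | 0
1 | 1 | 1 | 0 ||    1    |       1       |    1    |    0     |       0        | 0
1 | 1 | 1 | 1 ||    1    |       0       |    0    |    1     |       1        | 0
The formula is true on 8 of the 16 rows.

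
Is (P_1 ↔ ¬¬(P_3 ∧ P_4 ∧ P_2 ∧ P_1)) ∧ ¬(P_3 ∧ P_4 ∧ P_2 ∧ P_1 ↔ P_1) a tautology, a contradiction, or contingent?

contradiction

P_1  P_2  P_3  P_4  |  (P_2 ∧ P_1)  (P_3 ∧ P_4 ∧ (P_2 ∧ P_1))  ¬(P_3 ∧ P_4 ∧ (P_2 ∧ P_1))  ¬¬(P_3 ∧ P_4 ∧ (P_2 ∧ P_1))  φ
 T    T    T    T   |       T                   T                          F                            T               F
 T    T    T    F   |       T                   F                          T                            F               F
 T    T    F    T   |       T                   F                          T                            F               F
 T    T    F    F   |       T                   F                          T                            F               F
 T    F    T    T   |       F                   F                          T                            F               F
 T    F    T    F   |       F                   F                          T                            F               F
 T    F    F    T   |       F                   F                          T                            F               F
 T    F    F    F   |       F                   F                          T                            F               F
 F    T    T    T   |       F                   F                          T                            F               F
 F    T    T    F   |       F                   F                          T                            F               F
 F    T    F    T   |       F                   F                          T                            F               F
 F    T    F    F   |       F                   F                          T                            F               F
 F    F    T    T   |       F                   F                          T                            F               F
 F    F    T    F   |       F                   F                          T                            F               F
 F    F    F    T   |       F                   F                          T                            F               F
 F    F    F    F   |       F                   F                          T                            F               F
Every row is F, so the formula is a contradiction.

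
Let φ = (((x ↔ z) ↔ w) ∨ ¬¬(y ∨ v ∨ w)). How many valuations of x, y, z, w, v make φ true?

x  y  z  w  v  |  φ
T  T  T  T  T  |  T
T  T  T  T  F  |  T
T  T  T  F  T  |  T
T  T  T  F  F  |  T
T  T  F  T  T  |  T
T  T  F  T  F  |  T
T  T  F  F  T  |  T
T  T  F  F  F  |  T
T  F  T  T  T  |  T
T  F  T  T  F  |  T
T  F  T  F  T  |  T
T  F  T  F  F  |  F
T  F  F  T  T  |  T
T  F  F  T  F  |  T
T  F  F  F  T  |  T
T  F  F  F  F  |  T
F  T  T  T  T  |  T
F  T  T  T  F  |  T
F  T  T  F  T  |  T
F  T  T  F  F  |  T
F  T  F  T  T  |  T
F  T  F  T  F  |  T
F  T  F  F  T  |  T
F  T  F  F  F  |  T
F  F  T  T  T  |  T
F  F  T  T  F  |  T
F  F  T  F  T  |  T
F  F  T  F  F  |  T
F  F  F  T  T  |  T
F  F  F  T  F  |  T
F  F  F  F  T  |  T
F  F  F  F  F  |  F
The formula is true on 30 of the 32 rows.

30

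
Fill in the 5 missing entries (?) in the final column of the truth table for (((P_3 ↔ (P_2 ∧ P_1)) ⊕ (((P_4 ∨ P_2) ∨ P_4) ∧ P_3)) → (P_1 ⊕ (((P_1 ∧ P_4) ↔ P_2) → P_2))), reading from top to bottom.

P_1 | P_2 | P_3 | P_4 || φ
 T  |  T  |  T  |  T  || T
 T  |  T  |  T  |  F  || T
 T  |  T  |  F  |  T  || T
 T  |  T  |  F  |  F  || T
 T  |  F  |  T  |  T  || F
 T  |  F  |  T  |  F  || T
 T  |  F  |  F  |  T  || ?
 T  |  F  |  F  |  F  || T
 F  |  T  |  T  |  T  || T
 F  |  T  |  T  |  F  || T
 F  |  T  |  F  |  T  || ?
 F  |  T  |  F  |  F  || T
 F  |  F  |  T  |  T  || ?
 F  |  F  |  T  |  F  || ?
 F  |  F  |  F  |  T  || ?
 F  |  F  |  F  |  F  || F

F, T, F, T, F

Row P_1=T, P_2=F, P_3=F, P_4=T: ((P_3 ↔ (P_2 ∧ P_1)) ⊕ (((P_4 ∨ P_2) ∨ P_4) ∧ P_3)) = T, (P_1 ⊕ (((P_1 ∧ P_4) ↔ P_2) → P_2)) = F, so the formula = F.
Row P_1=F, P_2=T, P_3=F, P_4=T: ((P_3 ↔ (P_2 ∧ P_1)) ⊕ (((P_4 ∨ P_2) ∨ P_4) ∧ P_3)) = T, (P_1 ⊕ (((P_1 ∧ P_4) ↔ P_2) → P_2)) = T, so the formula = T.
Row P_1=F, P_2=F, P_3=T, P_4=T: ((P_3 ↔ (P_2 ∧ P_1)) ⊕ (((P_4 ∨ P_2) ∨ P_4) ∧ P_3)) = T, (P_1 ⊕ (((P_1 ∧ P_4) ↔ P_2) → P_2)) = F, so the formula = F.
Row P_1=F, P_2=F, P_3=T, P_4=F: ((P_3 ↔ (P_2 ∧ P_1)) ⊕ (((P_4 ∨ P_2) ∨ P_4) ∧ P_3)) = F, (P_1 ⊕ (((P_1 ∧ P_4) ↔ P_2) → P_2)) = F, so the formula = T.
Row P_1=F, P_2=F, P_3=F, P_4=T: ((P_3 ↔ (P_2 ∧ P_1)) ⊕ (((P_4 ∨ P_2) ∨ P_4) ∧ P_3)) = T, (P_1 ⊕ (((P_1 ∧ P_4) ↔ P_2) → P_2)) = F, so the formula = F.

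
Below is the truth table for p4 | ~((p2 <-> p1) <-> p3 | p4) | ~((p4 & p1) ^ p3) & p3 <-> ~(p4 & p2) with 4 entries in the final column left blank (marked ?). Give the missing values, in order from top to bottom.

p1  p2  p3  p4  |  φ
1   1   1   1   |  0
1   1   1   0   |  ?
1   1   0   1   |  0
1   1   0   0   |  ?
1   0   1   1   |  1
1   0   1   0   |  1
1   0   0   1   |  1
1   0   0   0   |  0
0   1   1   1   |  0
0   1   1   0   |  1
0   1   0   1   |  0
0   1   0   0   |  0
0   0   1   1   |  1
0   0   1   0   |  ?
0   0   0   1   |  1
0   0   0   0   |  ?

Row p1=1, p2=1, p3=1, p4=0: (p4 | ~((p2 <-> p1) <-> p3 | p4) | ~((p4 & p1) ^ p3) & p3) = 0, ~(p4 & p2) = 1, so the formula = 0.
Row p1=1, p2=1, p3=0, p4=0: (p4 | ~((p2 <-> p1) <-> p3 | p4) | ~((p4 & p1) ^ p3) & p3) = 1, ~(p4 & p2) = 1, so the formula = 1.
Row p1=0, p2=0, p3=1, p4=0: (p4 | ~((p2 <-> p1) <-> p3 | p4) | ~((p4 & p1) ^ p3) & p3) = 0, ~(p4 & p2) = 1, so the formula = 0.
Row p1=0, p2=0, p3=0, p4=0: (p4 | ~((p2 <-> p1) <-> p3 | p4) | ~((p4 & p1) ^ p3) & p3) = 1, ~(p4 & p2) = 1, so the formula = 1.

0, 1, 0, 1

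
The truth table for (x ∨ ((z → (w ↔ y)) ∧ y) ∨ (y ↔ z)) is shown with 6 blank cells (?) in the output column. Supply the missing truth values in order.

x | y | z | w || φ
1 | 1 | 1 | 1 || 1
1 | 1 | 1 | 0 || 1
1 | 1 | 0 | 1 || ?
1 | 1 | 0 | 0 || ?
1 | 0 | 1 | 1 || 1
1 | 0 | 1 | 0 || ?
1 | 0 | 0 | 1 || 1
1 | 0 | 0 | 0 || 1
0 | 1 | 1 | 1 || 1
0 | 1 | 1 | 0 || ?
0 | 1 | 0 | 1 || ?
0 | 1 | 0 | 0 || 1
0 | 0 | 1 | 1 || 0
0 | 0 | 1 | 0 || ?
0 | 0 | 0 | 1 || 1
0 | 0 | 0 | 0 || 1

1, 1, 1, 1, 1, 0

Row x=1, y=1, z=0, w=1: ((z → (w ↔ y)) ∧ y) = 1, (y ↔ z) = 0, so the formula = 1.
Row x=1, y=1, z=0, w=0: ((z → (w ↔ y)) ∧ y) = 1, (y ↔ z) = 0, so the formula = 1.
Row x=1, y=0, z=1, w=0: ((z → (w ↔ y)) ∧ y) = 0, (y ↔ z) = 0, so the formula = 1.
Row x=0, y=1, z=1, w=0: ((z → (w ↔ y)) ∧ y) = 0, (y ↔ z) = 1, so the formula = 1.
Row x=0, y=1, z=0, w=1: ((z → (w ↔ y)) ∧ y) = 1, (y ↔ z) = 0, so the formula = 1.
Row x=0, y=0, z=1, w=0: ((z → (w ↔ y)) ∧ y) = 0, (y ↔ z) = 0, so the formula = 0.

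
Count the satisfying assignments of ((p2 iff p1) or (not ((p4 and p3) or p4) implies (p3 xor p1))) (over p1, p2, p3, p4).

14

p1 | p2 | p3 | p4 | (p2 iff p1) | (p4 and p3) | ((p4 and p3) or p4) | not ((p4 and p3) or p4) | (p3 xor p1) | φ
-- | -- | -- | -- | ----------- | ----------- | ------------------- | ----------------------- | ----------- | -
F  | F  | F  | F  |      T      |      F      |          F          |            T            |      F      | T
F  | F  | F  | T  |      T      |      F      |          T          |            F            |      F      | T
F  | F  | T  | F  |      T      |      F      |          F          |            T            |      T      | T
F  | F  | T  | T  |      T      |      T      |          T          |            F            |      T      | T
F  | T  | F  | F  |      F      |      F      |          F          |            T            |      F      | F
F  | T  | F  | T  |      F      |      F      |          T          |            F            |      F      | T
F  | T  | T  | F  |      F      |      F      |          F          |            T            |      T      | T
F  | T  | T  | T  |      F      |      T      |          T          |            F            |      T      | T
T  | F  | F  | F  |      F      |      F      |          F          |            T            |      T      | T
T  | F  | F  | T  |      F      |      F      |          T          |            F            |      T      | T
T  | F  | T  | F  |      F      |      F      |          F          |            T            |      F      | F
T  | F  | T  | T  |      F      |      T      |          T          |            F            |      F      | T
T  | T  | F  | F  |      T      |      F      |          F          |            T            |      T      | T
T  | T  | F  | T  |      T      |      F      |          T          |            F            |      T      | T
T  | T  | T  | F  |      T      |      F      |          F          |            T            |      F      | T
T  | T  | T  | T  |      T      |      T      |          T          |            F            |      F      | T
The formula is true on 14 of the 16 rows.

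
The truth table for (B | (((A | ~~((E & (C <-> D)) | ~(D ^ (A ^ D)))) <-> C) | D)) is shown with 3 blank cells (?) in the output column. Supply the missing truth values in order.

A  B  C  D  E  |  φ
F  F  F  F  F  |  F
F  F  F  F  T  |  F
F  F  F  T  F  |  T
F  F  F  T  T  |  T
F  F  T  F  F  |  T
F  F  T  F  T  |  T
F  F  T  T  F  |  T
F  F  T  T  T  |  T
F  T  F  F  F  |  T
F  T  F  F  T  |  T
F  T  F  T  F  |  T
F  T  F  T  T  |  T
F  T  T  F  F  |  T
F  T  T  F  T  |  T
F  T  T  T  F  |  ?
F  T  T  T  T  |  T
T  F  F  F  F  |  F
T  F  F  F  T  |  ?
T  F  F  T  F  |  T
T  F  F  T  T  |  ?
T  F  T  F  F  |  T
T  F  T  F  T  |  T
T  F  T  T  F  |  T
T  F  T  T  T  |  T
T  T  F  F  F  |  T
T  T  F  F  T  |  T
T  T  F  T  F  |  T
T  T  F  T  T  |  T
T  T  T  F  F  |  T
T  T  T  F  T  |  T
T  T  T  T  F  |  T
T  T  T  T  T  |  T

Row A=F, B=T, C=T, D=T, E=F: (((A | ~~((E & (C <-> D)) | ~(D ^ (A ^ D)))) <-> C) | D) = T, so the formula = T.
Row A=T, B=F, C=F, D=F, E=T: (((A | ~~((E & (C <-> D)) | ~(D ^ (A ^ D)))) <-> C) | D) = F, so the formula = F.
Row A=T, B=F, C=F, D=T, E=T: (((A | ~~((E & (C <-> D)) | ~(D ^ (A ^ D)))) <-> C) | D) = T, so the formula = T.

T, F, T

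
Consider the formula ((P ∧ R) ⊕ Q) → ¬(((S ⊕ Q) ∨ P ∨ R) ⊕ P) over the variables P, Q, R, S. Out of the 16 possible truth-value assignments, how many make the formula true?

  P      Q      R      S    |    φ  
 True   True   True   True  |   True
 True   True   True  False  |   True
 True   True  False   True  |   True
 True   True  False  False  |   True
 True  False   True   True  |   True
 True  False   True  False  |   True
 True  False  False   True  |   True
 True  False  False  False  |   True
False   True   True   True  |  False
False   True   True  False  |  False
False   True  False   True  |   True
False   True  False  False  |  False
False  False   True   True  |   True
False  False   True  False  |   True
False  False  False   True  |   True
False  False  False  False  |   True
The formula is true on 13 of the 16 rows.

13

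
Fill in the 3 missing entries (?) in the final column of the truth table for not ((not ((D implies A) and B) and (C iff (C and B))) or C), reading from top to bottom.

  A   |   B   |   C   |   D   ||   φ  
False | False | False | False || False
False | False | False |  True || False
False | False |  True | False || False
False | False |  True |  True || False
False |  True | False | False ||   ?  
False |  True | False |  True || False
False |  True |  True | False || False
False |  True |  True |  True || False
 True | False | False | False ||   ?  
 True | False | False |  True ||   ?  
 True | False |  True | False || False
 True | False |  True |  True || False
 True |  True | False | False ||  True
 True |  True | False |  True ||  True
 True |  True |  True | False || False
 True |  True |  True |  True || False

Row A=False, B=True, C=False, D=False: (not ((D implies A) and B) and (C iff (C and B))) = False, ((not ((D implies A) and B) and (C iff (C and B))) or C) = False, so the formula = True.
Row A=True, B=False, C=False, D=False: (not ((D implies A) and B) and (C iff (C and B))) = True, ((not ((D implies A) and B) and (C iff (C and B))) or C) = True, so the formula = False.
Row A=True, B=False, C=False, D=True: (not ((D implies A) and B) and (C iff (C and B))) = True, ((not ((D implies A) and B) and (C iff (C and B))) or C) = True, so the formula = False.

True, False, False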